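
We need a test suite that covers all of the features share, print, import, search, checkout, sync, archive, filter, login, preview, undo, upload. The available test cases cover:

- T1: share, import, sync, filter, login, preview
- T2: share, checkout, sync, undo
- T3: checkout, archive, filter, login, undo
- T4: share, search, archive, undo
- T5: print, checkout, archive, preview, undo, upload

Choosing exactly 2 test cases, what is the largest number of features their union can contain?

Choosing T1, T5 covers {share, print, import, checkout, sync, archive, filter, login, preview, undo, upload} — 11 features.
No choice of 2 test cases does better; here search is left uncovered.

11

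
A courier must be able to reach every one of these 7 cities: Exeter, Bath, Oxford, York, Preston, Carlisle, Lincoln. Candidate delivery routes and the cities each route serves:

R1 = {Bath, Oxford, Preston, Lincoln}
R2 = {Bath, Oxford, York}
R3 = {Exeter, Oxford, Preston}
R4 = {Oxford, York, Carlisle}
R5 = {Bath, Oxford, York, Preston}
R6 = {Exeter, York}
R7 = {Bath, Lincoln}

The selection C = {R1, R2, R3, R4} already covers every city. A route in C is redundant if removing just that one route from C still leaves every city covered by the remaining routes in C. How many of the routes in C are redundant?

1

Drop R1: Lincoln uncovered — not redundant.
Drop R2: the rest still cover every city — redundant.
Drop R3: Exeter uncovered — not redundant.
Drop R4: Carlisle uncovered — not redundant.
1 redundant: R2.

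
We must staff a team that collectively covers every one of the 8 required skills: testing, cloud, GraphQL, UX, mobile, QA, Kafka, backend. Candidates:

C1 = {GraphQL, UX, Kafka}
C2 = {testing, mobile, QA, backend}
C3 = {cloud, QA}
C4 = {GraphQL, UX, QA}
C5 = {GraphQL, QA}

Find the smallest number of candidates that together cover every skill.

C1, C2, C3 together cover {testing, cloud, GraphQL, UX, mobile, QA, Kafka, backend} — every skill.
No 2 of the 5 candidates cover everything (all 10 pairs fall short), so 3 is minimum.

3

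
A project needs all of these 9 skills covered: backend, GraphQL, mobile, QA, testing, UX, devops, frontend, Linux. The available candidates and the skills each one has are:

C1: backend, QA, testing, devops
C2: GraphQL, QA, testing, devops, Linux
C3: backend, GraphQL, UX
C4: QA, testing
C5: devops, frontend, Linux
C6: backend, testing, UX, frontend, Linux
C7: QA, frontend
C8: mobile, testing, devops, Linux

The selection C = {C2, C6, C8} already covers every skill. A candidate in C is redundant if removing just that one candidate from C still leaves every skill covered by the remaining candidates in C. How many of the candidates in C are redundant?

Drop C2: GraphQL, QA uncovered — not redundant.
Drop C6: backend, UX, frontend uncovered — not redundant.
Drop C8: mobile uncovered — not redundant.
None of the candidates in C is redundant.

0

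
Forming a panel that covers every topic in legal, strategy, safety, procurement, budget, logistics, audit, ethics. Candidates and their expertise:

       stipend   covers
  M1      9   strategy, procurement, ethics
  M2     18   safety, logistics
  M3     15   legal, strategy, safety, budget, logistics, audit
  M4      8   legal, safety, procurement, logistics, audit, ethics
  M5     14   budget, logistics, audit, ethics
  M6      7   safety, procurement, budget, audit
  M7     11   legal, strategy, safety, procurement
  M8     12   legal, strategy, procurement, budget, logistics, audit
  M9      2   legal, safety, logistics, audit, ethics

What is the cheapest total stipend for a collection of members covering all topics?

14

M8, M9 cover every topic at stipend 12 + 2 = 14.
Any cover uses at least 2 members; among all covering selections none totals below 14.
Greedy by coverage-per-stipend would pick M9, M6, M1 for 18 — worse than the optimum 14.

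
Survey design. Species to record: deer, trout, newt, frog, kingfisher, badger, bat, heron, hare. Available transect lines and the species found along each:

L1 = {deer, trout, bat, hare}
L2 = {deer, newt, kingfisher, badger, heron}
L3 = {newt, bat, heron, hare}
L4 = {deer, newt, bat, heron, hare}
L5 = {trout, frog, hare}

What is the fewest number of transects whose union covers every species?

3

L1, L2, L5 together cover {deer, trout, newt, frog, kingfisher, badger, bat, heron, hare} — every species.
No 2 of the 5 transects cover everything (all 10 pairs fall short), so 3 is minimum.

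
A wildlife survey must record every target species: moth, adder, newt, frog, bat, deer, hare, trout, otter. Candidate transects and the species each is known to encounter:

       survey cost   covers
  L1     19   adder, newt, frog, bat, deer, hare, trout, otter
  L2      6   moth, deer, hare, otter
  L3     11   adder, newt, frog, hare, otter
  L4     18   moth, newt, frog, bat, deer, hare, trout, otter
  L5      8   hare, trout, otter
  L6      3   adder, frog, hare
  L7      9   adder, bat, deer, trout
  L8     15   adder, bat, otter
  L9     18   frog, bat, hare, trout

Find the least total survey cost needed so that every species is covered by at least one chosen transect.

21

L4, L6 cover every species at survey cost 18 + 3 = 21.
Any cover uses at least 2 transects; among all covering selections none totals below 21.
Greedy by coverage-per-survey cost would pick L6, L2, L7, L3 for 29 — worse than the optimum 21.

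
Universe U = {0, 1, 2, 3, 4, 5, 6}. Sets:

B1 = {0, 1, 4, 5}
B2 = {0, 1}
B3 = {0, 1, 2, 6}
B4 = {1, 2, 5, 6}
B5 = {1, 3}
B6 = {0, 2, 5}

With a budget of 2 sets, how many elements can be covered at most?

6

Choosing B1, B3 covers {0, 1, 2, 4, 5, 6} — 6 elements.
No choice of 2 sets does better; here 3 is left uncovered.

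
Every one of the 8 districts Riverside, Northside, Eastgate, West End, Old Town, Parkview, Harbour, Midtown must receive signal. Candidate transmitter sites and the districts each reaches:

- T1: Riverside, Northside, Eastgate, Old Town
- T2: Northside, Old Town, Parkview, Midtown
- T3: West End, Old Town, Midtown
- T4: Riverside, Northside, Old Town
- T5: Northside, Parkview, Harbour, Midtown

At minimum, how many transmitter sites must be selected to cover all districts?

3

T1, T3, T5 together cover {Riverside, Northside, Eastgate, West End, Old Town, Parkview, Harbour, Midtown} — every district.
No 2 of the 5 transmitter sites cover everything (all 10 pairs fall short), so 3 is minimum.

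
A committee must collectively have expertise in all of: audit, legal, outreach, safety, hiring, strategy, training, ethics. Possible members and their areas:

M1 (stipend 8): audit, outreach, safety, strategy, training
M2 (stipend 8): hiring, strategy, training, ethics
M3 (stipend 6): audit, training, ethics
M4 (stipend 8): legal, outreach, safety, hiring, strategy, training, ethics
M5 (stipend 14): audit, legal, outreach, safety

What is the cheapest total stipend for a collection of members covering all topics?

14

M3, M4 cover every topic at stipend 6 + 8 = 14.
Any cover uses at least 2 members; among all covering selections none totals below 14.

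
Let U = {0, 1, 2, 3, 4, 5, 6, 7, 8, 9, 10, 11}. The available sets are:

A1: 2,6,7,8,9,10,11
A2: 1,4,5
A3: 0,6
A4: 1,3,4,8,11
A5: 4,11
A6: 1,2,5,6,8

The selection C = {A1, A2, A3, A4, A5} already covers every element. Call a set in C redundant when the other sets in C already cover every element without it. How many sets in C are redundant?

Drop A1: 2, 7, 9, 10 uncovered — not redundant.
Drop A2: 5 uncovered — not redundant.
Drop A3: 0 uncovered — not redundant.
Drop A4: 3 uncovered — not redundant.
Drop A5: the rest still cover every element — redundant.
1 redundant: A5.

1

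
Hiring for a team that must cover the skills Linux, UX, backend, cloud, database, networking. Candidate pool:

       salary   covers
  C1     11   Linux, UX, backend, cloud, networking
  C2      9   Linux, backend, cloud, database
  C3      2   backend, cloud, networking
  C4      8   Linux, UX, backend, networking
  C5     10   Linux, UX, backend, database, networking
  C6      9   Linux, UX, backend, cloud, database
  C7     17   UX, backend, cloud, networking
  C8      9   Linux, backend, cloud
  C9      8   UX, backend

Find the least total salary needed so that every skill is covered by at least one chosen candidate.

11

C3, C6 cover every skill at salary 2 + 9 = 11.
Any cover uses at least 2 candidates; among all covering selections none totals below 11.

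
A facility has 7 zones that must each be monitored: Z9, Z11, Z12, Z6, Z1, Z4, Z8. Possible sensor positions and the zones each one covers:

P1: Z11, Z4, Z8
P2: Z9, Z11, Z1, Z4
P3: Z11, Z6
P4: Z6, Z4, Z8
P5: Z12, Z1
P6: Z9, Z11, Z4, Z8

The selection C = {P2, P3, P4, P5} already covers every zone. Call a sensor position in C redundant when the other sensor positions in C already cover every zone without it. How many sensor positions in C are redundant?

Drop P2: Z9 uncovered — not redundant.
Drop P3: the rest still cover every zone — redundant.
Drop P4: Z8 uncovered — not redundant.
Drop P5: Z12 uncovered — not redundant.
1 redundant: P3.

1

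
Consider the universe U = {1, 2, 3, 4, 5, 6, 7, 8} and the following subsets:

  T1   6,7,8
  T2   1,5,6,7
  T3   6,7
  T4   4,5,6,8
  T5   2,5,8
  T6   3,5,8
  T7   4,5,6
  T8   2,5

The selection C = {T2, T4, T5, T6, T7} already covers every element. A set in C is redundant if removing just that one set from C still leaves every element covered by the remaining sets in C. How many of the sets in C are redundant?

Drop T2: 1, 7 uncovered — not redundant.
Drop T4: the rest still cover every element — redundant.
Drop T5: 2 uncovered — not redundant.
Drop T6: 3 uncovered — not redundant.
Drop T7: the rest still cover every element — redundant.
2 redundant: T4, T7.

2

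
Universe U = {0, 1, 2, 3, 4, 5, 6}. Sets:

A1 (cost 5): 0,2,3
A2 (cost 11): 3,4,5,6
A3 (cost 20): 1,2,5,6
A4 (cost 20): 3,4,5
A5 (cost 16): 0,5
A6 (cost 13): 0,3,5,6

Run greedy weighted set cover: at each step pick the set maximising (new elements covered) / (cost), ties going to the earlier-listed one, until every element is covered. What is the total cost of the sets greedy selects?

Pick 1: A1 adds 3 new (0, 2, 3) at cost 5 (ratio 3/5).
Pick 2: A2 adds 3 new (4, 5, 6) at cost 11 (ratio 3/11).
Pick 3: A3 adds 1 new (1) at cost 20 (ratio 1/20).
Greedy total cost: 5 + 11 + 20 = 36.

36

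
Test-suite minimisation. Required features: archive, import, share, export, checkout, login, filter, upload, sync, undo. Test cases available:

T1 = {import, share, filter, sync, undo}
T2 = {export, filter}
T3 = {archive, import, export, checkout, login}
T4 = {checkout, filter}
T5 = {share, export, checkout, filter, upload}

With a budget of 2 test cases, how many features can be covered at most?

Choosing T1, T3 covers {archive, import, share, export, checkout, login, filter, sync, undo} — 9 features.
No choice of 2 test cases does better; here upload is left uncovered.

9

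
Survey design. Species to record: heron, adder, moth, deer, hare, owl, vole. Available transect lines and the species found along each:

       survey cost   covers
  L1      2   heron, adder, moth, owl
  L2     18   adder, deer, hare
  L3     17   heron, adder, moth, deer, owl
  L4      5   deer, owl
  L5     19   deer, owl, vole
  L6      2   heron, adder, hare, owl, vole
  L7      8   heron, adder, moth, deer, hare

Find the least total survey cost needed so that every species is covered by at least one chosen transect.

L1, L4, L6 cover every species at survey cost 2 + 5 + 2 = 9.
Any cover uses at least 2 transects; among all covering selections none totals below 9.

9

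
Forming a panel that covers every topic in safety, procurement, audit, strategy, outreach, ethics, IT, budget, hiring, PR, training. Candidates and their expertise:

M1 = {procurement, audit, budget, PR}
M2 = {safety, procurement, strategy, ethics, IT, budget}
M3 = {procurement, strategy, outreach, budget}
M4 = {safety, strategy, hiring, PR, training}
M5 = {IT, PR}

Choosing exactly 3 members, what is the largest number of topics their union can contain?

Choosing M1, M2, M4 covers {safety, procurement, audit, strategy, ethics, IT, budget, hiring, PR, training} — 10 topics.
No choice of 3 members does better; here outreach is left uncovered.

10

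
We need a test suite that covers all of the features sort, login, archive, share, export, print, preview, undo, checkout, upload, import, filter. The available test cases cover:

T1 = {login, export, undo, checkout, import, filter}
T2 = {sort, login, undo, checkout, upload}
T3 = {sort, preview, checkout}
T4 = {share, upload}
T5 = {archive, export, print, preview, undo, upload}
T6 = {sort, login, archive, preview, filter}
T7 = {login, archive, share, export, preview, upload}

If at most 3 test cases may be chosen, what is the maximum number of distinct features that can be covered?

11

Choosing T1, T2, T5 covers {sort, login, archive, export, print, preview, undo, checkout, upload, import, filter} — 11 features.
No choice of 3 test cases does better; here share is left uncovered.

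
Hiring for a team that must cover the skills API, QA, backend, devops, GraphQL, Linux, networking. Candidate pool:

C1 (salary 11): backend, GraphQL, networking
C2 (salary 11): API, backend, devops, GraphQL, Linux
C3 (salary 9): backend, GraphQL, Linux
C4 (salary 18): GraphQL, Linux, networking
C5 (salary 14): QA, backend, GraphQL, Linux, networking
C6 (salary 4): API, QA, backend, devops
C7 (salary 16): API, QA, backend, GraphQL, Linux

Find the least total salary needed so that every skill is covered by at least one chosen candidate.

C5, C6 cover every skill at salary 14 + 4 = 18.
Any cover uses at least 2 candidates; among all covering selections none totals below 18.
Greedy by coverage-per-salary would pick C6, C3, C1 for 24 — worse than the optimum 18.

18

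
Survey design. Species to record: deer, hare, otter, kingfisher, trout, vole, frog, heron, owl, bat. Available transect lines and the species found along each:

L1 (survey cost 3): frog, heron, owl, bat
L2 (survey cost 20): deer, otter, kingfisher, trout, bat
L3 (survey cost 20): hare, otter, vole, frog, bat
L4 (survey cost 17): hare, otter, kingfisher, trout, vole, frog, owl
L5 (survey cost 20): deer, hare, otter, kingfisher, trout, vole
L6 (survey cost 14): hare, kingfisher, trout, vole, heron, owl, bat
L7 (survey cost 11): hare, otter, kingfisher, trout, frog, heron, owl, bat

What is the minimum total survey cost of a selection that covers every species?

23

L1, L5 cover every species at survey cost 3 + 20 = 23.
Any cover uses at least 2 transects; among all covering selections none totals below 23.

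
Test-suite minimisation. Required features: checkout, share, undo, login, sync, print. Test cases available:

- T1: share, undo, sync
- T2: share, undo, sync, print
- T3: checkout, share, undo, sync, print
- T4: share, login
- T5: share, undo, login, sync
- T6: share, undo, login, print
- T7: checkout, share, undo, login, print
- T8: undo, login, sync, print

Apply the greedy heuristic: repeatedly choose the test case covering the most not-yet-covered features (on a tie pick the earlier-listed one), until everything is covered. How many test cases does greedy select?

2

Pick 1: T3 covers 5 new features (checkout, share, undo, sync, print).
Pick 2: T4 covers 1 new features (login).
Greedy uses 2 test cases.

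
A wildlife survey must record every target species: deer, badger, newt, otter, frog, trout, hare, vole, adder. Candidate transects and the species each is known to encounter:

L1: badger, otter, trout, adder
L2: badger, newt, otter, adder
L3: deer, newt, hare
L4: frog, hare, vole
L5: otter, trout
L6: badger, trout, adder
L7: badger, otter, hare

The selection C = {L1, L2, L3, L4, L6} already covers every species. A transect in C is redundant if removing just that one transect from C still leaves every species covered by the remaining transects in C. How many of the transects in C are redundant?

3

Drop L1: the rest still cover every species — redundant.
Drop L2: the rest still cover every species — redundant.
Drop L3: deer uncovered — not redundant.
Drop L4: frog, vole uncovered — not redundant.
Drop L6: the rest still cover every species — redundant.
3 redundant: L1, L2, L6.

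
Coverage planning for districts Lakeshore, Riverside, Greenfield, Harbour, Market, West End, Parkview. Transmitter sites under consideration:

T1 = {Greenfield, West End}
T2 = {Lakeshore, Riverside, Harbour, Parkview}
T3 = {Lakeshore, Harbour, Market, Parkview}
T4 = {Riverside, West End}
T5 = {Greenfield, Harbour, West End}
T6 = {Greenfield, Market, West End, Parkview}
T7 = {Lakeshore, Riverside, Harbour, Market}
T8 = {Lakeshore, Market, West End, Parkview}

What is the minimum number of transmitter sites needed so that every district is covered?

T2, T6 together cover {Lakeshore, Riverside, Greenfield, Harbour, Market, West End, Parkview} — every district.
No single transmitter site contains all 7 districts, so 2 is optimal.

2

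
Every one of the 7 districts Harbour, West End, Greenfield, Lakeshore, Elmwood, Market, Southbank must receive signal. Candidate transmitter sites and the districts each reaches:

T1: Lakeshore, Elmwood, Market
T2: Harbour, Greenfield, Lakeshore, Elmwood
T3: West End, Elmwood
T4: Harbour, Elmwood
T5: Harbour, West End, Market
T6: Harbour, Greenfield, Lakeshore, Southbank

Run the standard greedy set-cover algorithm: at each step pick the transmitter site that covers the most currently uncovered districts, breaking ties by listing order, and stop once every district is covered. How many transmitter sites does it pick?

Pick 1: T2 covers 4 new districts (Harbour, Greenfield, Lakeshore, Elmwood).
Pick 2: T5 covers 2 new districts (West End, Market).
Pick 3: T6 covers 1 new districts (Southbank).
Greedy uses 3 transmitter sites.

3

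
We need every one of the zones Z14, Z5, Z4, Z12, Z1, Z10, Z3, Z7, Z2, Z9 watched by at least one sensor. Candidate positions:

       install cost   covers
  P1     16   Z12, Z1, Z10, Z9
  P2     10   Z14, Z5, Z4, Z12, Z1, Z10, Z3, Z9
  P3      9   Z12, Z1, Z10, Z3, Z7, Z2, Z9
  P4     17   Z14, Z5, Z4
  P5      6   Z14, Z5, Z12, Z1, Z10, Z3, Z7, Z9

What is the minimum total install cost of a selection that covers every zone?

19

P2, P3 cover every zone at install cost 10 + 9 = 19.
Any cover uses at least 2 sensor positions; among all covering selections none totals below 19.
Greedy by coverage-per-install cost would pick P5, P3, P2 for 25 — worse than the optimum 19.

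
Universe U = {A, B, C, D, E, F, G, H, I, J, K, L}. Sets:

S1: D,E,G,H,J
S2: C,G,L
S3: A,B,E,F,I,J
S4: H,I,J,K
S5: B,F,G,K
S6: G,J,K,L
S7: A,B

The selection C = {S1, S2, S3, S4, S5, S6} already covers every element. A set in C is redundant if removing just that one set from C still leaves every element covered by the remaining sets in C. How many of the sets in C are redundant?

3

Drop S1: D uncovered — not redundant.
Drop S2: C uncovered — not redundant.
Drop S3: A uncovered — not redundant.
Drop S4: the rest still cover every element — redundant.
Drop S5: the rest still cover every element — redundant.
Drop S6: the rest still cover every element — redundant.
3 redundant: S4, S5, S6.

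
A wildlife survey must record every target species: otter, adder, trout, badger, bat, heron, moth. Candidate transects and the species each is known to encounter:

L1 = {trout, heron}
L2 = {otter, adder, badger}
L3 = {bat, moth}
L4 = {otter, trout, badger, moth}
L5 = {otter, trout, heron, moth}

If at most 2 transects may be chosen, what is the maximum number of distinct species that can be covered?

6

Choosing L2, L5 covers {otter, adder, trout, badger, heron, moth} — 6 species.
No choice of 2 transects does better; here bat is left uncovered.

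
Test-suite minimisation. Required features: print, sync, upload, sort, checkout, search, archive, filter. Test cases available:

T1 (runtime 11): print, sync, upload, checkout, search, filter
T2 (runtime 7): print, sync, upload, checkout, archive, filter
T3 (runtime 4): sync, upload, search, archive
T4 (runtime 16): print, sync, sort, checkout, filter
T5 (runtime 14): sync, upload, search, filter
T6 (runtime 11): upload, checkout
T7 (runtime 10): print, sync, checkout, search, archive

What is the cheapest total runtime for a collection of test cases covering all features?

20

T3, T4 cover every feature at runtime 4 + 16 = 20.
Any cover uses at least 2 test cases; among all covering selections none totals below 20.
Greedy by coverage-per-runtime would pick T3, T2, T4 for 27 — worse than the optimum 20.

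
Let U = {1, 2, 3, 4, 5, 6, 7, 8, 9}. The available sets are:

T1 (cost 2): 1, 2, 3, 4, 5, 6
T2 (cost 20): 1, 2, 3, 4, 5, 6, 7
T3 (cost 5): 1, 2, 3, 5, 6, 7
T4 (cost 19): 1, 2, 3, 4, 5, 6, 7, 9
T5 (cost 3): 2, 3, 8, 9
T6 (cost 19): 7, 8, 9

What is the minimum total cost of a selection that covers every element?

T1, T3, T5 cover every element at cost 2 + 5 + 3 = 10.
Any cover uses at least 2 sets; among all covering selections none totals below 10.

10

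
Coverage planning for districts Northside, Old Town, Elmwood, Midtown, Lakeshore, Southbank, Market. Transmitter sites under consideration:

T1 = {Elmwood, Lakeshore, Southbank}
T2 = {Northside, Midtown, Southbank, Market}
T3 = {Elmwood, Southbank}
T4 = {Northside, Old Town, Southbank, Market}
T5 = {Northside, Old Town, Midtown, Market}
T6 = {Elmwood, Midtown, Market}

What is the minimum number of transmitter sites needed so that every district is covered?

T1, T5 together cover {Northside, Old Town, Elmwood, Midtown, Lakeshore, Southbank, Market} — every district.
No single transmitter site contains all 7 districts, so 2 is optimal.
Greedy (largest uncovered first) would take T2, T1, T4 — 3 transmitter sites — but 2 suffice.

2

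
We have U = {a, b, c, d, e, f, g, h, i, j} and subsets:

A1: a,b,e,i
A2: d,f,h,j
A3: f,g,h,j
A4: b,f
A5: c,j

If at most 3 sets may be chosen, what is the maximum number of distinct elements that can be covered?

Choosing A1, A2, A3 covers {a, b, d, e, f, g, h, i, j} — 9 elements.
No choice of 3 sets does better; here c is left uncovered.

9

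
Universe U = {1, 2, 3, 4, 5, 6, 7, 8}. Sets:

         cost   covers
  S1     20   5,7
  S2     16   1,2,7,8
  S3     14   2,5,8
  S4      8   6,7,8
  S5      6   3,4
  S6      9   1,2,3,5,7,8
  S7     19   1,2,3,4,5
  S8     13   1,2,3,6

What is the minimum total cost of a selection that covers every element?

23

S4, S5, S6 cover every element at cost 8 + 6 + 9 = 23.
Any cover uses at least 2 sets; among all covering selections none totals below 23.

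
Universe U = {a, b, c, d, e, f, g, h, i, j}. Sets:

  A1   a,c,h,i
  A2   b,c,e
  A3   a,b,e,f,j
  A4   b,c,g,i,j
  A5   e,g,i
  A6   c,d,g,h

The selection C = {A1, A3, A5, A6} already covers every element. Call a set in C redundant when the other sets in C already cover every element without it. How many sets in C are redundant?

2

Drop A1: the rest still cover every element — redundant.
Drop A3: b, f, j uncovered — not redundant.
Drop A5: the rest still cover every element — redundant.
Drop A6: d uncovered — not redundant.
2 redundant: A1, A5.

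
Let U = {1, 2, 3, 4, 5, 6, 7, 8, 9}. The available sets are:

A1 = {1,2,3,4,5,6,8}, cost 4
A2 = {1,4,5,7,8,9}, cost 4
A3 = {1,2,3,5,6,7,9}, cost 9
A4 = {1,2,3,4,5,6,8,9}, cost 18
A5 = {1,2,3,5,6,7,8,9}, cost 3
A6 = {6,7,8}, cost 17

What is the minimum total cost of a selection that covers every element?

7

A1, A5 cover every element at cost 4 + 3 = 7.
Any cover uses at least 2 sets; among all covering selections none totals below 7.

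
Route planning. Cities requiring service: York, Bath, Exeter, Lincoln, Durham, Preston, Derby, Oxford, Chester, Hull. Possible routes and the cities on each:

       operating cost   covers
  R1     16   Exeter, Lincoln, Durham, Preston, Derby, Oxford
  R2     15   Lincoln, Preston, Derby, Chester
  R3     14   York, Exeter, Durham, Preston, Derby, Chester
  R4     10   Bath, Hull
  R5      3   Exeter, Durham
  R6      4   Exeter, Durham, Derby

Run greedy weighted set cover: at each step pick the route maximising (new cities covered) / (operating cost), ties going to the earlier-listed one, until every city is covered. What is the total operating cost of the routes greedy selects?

Pick 1: R6 adds 3 new (Exeter, Durham, Derby) at operating cost 4 (ratio 3/4).
Pick 2: R3 adds 3 new (York, Preston, Chester) at operating cost 14 (ratio 3/14).
Pick 3: R4 adds 2 new (Bath, Hull) at operating cost 10 (ratio 2/10).
Pick 4: R1 adds 2 new (Lincoln, Oxford) at operating cost 16 (ratio 2/16).
Greedy total operating cost: 4 + 14 + 10 + 16 = 44. (The true optimum is 40, so greedy overshoots here.)

44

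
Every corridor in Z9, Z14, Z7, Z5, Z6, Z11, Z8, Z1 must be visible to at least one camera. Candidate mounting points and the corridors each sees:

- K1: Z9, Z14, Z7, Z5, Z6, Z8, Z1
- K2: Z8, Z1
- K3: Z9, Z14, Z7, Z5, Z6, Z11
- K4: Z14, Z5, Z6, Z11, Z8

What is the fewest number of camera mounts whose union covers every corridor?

K1, K3 together cover {Z9, Z14, Z7, Z5, Z6, Z11, Z8, Z1} — every corridor.
No single camera mount contains all 8 corridors, so 2 is optimal.

2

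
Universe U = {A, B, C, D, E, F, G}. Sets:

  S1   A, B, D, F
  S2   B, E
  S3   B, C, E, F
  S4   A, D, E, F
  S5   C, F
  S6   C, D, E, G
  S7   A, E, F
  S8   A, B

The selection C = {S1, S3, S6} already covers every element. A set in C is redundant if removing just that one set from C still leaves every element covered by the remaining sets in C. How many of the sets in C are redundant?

Drop S1: A uncovered — not redundant.
Drop S3: the rest still cover every element — redundant.
Drop S6: G uncovered — not redundant.
1 redundant: S3.

1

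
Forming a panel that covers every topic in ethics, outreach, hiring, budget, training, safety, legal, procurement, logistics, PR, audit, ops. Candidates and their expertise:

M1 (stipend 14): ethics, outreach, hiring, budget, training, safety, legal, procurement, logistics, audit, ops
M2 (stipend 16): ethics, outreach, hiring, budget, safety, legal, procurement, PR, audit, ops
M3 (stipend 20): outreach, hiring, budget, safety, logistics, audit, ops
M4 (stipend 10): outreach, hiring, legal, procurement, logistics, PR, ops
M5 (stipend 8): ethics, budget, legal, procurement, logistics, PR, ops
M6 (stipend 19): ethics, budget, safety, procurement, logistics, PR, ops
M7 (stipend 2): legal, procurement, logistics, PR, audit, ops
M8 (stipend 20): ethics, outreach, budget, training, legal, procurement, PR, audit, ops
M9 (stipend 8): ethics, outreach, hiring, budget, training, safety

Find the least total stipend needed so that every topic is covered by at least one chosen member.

10

M7, M9 cover every topic at stipend 2 + 8 = 10.
Any cover uses at least 2 members; among all covering selections none totals below 10.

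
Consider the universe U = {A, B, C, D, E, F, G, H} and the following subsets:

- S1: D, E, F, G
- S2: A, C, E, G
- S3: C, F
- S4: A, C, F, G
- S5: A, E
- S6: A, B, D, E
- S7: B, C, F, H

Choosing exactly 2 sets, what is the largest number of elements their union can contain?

Choosing S1, S7 covers {B, C, D, E, F, G, H} — 7 elements.
No choice of 2 sets does better; here A is left uncovered.

7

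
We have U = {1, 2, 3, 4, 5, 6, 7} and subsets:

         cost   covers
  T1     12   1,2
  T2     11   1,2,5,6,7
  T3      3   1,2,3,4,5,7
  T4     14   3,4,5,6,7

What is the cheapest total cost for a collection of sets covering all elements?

T2, T3 cover every element at cost 11 + 3 = 14.
Any cover uses at least 2 sets; among all covering selections none totals below 14.

14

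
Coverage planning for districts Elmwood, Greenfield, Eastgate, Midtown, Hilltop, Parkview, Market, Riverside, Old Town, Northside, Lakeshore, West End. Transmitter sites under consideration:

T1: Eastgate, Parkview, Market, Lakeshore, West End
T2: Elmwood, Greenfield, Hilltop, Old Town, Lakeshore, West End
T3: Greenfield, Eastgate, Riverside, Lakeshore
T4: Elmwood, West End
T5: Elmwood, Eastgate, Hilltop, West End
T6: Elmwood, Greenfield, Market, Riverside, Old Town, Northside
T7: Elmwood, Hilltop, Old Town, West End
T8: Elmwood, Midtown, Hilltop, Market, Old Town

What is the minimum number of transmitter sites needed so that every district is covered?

3

T1, T6, T8 together cover {Elmwood, Greenfield, Eastgate, Midtown, Hilltop, Parkview, Market, Riverside, Old Town, Northside, Lakeshore, West End} — every district.
No 2 of the 8 transmitter sites cover everything (all 28 pairs fall short), so 3 is minimum.
Greedy (largest uncovered first) would take T2, T1, T6, T8 — 4 transmitter sites — but 3 suffice.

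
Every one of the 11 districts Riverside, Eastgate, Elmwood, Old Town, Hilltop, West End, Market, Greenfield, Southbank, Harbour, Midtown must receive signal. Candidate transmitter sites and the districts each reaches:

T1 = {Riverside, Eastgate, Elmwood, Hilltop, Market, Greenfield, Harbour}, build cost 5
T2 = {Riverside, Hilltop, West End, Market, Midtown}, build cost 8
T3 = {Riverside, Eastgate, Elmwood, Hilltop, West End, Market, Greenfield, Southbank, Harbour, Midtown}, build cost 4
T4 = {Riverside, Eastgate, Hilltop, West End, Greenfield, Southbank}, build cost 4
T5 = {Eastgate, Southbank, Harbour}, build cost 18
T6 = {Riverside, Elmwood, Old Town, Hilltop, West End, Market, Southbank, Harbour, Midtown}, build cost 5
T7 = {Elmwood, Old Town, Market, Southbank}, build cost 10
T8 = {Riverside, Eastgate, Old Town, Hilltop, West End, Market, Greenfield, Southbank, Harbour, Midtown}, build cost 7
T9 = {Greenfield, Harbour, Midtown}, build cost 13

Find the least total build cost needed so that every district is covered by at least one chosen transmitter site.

9

T3, T6 cover every district at build cost 4 + 5 = 9.
Any cover uses at least 2 transmitter sites; among all covering selections none totals below 9.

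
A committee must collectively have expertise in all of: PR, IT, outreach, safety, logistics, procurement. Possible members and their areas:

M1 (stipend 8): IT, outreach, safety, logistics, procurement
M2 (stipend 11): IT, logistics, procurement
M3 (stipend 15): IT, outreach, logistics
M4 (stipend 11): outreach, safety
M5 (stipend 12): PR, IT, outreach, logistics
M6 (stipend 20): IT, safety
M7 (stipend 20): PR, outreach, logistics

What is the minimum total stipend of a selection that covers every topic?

20

M1, M5 cover every topic at stipend 8 + 12 = 20.
Any cover uses at least 2 members; among all covering selections none totals below 20.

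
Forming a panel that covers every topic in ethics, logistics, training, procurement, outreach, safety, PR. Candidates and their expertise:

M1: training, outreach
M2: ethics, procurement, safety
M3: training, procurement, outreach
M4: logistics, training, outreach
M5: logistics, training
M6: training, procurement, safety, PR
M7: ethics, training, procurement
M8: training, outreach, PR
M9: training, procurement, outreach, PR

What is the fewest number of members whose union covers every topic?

3

M2, M4, M6 together cover {ethics, logistics, training, procurement, outreach, safety, PR} — every topic.
No 2 of the 9 members cover everything (all 36 pairs fall short), so 3 is minimum.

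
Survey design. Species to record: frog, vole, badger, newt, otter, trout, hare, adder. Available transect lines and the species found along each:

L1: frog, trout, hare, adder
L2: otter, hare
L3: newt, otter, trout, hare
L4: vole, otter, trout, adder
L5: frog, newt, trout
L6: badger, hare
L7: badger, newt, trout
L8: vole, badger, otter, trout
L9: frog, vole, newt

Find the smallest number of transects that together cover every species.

3

L1, L3, L8 together cover {frog, vole, badger, newt, otter, trout, hare, adder} — every species.
No 2 of the 9 transects cover everything (all 36 pairs fall short), so 3 is minimum.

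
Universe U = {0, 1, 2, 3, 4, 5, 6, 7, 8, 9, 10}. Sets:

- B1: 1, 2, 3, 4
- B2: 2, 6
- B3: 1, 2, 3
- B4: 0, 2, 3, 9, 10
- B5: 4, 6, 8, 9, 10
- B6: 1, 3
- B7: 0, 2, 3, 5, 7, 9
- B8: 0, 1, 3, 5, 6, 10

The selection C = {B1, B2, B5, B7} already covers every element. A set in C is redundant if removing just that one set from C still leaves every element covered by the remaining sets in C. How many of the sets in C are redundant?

1

Drop B1: 1 uncovered — not redundant.
Drop B2: the rest still cover every element — redundant.
Drop B5: 8, 10 uncovered — not redundant.
Drop B7: 0, 5, 7 uncovered — not redundant.
1 redundant: B2.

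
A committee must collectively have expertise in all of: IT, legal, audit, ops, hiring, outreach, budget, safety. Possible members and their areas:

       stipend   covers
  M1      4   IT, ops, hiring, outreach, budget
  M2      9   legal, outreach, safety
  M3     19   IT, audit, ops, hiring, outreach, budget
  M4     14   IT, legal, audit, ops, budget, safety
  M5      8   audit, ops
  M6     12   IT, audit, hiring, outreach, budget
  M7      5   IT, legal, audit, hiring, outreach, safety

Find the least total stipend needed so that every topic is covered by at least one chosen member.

M1, M7 cover every topic at stipend 4 + 5 = 9.
Any cover uses at least 2 members; among all covering selections none totals below 9.

9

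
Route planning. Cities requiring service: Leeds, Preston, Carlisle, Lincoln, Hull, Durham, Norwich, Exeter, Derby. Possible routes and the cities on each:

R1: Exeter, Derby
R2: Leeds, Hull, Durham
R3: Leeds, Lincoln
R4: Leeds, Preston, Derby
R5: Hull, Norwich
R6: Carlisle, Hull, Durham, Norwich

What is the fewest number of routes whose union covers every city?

R1, R3, R4, R6 together cover {Leeds, Preston, Carlisle, Lincoln, Hull, Durham, Norwich, Exeter, Derby} — every city.
No 3 of the 6 routes cover everything (all 20 triples fall short), so 4 is minimum.

4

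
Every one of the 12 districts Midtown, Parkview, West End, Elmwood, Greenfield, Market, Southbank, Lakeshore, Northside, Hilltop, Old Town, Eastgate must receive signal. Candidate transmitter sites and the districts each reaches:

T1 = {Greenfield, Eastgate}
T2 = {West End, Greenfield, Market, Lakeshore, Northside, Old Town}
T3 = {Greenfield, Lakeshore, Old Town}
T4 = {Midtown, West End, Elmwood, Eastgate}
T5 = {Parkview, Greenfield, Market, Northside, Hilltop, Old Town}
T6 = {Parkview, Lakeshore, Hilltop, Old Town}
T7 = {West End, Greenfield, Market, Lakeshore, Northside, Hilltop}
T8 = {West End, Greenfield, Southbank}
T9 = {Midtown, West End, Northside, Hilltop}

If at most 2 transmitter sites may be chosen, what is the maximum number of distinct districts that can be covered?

10

Choosing T4, T5 covers {Midtown, Parkview, West End, Elmwood, Greenfield, Market, Northside, Hilltop, Old Town, Eastgate} — 10 districts.
No choice of 2 transmitter sites does better; here Southbank, Lakeshore are left uncovered.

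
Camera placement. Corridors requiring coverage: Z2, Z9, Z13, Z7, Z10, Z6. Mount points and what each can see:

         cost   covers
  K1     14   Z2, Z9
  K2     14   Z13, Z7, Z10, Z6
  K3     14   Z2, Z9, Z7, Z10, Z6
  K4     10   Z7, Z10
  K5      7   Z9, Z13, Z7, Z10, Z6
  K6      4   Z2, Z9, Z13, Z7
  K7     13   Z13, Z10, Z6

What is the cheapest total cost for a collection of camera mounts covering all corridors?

11

K5, K6 cover every corridor at cost 7 + 4 = 11.
Any cover uses at least 2 camera mounts; among all covering selections none totals below 11.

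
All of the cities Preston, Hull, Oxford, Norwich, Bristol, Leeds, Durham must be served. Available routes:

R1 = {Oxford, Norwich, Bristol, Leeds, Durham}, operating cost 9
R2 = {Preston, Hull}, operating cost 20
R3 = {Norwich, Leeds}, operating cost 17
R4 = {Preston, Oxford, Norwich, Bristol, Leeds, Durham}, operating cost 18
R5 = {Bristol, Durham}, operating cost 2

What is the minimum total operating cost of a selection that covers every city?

29

R1, R2 cover every city at operating cost 9 + 20 = 29.
Any cover uses at least 2 routes; among all covering selections none totals below 29.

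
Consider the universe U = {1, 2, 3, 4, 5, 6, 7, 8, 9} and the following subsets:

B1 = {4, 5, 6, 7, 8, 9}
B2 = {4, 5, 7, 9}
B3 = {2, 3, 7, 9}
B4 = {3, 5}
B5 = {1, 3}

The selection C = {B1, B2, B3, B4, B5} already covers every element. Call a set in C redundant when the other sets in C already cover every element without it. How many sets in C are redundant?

Drop B1: 6, 8 uncovered — not redundant.
Drop B2: the rest still cover every element — redundant.
Drop B3: 2 uncovered — not redundant.
Drop B4: the rest still cover every element — redundant.
Drop B5: 1 uncovered — not redundant.
2 redundant: B2, B4.

2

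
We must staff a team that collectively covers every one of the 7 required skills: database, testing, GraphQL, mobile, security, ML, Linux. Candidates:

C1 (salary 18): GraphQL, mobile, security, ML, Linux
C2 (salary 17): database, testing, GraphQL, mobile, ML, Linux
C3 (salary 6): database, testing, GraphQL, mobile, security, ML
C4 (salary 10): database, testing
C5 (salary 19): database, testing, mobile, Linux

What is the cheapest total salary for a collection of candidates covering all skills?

23

C2, C3 cover every skill at salary 17 + 6 = 23.
Any cover uses at least 2 candidates; among all covering selections none totals below 23.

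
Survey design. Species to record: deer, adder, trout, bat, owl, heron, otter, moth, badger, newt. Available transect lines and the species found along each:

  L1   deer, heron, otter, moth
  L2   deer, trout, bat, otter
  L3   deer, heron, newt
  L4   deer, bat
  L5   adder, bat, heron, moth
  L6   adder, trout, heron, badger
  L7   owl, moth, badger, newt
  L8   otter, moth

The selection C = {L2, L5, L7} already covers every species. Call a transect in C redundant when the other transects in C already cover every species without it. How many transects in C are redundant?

0

Drop L2: deer, trout, otter uncovered — not redundant.
Drop L5: adder, heron uncovered — not redundant.
Drop L7: owl, badger, newt uncovered — not redundant.
None of the transects in C is redundant.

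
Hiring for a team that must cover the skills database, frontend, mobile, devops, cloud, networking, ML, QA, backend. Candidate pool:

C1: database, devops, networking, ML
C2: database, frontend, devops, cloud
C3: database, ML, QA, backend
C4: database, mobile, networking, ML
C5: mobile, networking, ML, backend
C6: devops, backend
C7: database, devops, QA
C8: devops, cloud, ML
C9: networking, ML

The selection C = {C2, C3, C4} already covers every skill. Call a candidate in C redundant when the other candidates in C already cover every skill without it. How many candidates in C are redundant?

0

Drop C2: frontend, devops, cloud uncovered — not redundant.
Drop C3: QA, backend uncovered — not redundant.
Drop C4: mobile, networking uncovered — not redundant.
None of the candidates in C is redundant.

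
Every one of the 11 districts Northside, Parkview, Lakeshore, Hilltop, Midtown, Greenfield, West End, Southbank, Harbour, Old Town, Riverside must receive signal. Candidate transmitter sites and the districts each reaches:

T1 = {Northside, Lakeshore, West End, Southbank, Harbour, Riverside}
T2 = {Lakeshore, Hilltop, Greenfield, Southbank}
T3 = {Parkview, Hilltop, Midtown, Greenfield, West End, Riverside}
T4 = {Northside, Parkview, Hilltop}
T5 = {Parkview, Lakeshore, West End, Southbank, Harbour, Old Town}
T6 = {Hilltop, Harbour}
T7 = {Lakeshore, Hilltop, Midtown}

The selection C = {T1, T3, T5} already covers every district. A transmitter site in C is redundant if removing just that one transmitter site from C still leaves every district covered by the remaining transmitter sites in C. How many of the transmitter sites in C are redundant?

Drop T1: Northside uncovered — not redundant.
Drop T3: Hilltop, Midtown, Greenfield uncovered — not redundant.
Drop T5: Old Town uncovered — not redundant.
None of the transmitter sites in C is redundant.

0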